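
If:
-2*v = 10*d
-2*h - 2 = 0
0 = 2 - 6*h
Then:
No Solution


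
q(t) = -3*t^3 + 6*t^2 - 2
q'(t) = -9*t^2 + 12*t = 3*t*(4 - 3*t)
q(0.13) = -1.91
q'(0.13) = 1.41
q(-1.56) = 23.99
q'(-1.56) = -40.62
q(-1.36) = 16.64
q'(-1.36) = -32.97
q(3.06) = -31.78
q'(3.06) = -47.55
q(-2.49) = 81.52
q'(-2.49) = -85.68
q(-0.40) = -0.85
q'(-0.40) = -6.24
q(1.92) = -1.12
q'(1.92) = -10.14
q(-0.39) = -0.91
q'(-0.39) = -6.05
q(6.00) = -434.00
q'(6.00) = -252.00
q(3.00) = -29.00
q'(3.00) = -45.00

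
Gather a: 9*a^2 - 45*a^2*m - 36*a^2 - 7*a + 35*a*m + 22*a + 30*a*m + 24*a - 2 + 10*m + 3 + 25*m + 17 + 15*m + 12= a^2*(-45*m - 27) + a*(65*m + 39) + 50*m + 30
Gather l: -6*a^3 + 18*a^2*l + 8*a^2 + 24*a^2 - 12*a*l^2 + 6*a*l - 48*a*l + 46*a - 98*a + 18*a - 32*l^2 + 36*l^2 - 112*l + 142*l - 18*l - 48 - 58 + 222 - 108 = -6*a^3 + 32*a^2 - 34*a + l^2*(4 - 12*a) + l*(18*a^2 - 42*a + 12) + 8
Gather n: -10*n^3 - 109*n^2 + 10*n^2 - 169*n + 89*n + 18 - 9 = -10*n^3 - 99*n^2 - 80*n + 9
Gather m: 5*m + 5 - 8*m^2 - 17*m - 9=-8*m^2 - 12*m - 4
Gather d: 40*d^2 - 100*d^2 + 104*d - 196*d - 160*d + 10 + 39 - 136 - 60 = -60*d^2 - 252*d - 147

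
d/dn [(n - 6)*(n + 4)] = 2*n - 2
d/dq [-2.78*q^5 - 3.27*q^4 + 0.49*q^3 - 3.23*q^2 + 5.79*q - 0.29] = -13.9*q^4 - 13.08*q^3 + 1.47*q^2 - 6.46*q + 5.79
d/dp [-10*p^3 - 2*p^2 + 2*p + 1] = -30*p^2 - 4*p + 2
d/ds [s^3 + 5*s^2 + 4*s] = 3*s^2 + 10*s + 4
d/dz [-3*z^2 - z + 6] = -6*z - 1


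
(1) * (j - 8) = j - 8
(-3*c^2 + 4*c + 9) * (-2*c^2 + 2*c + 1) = 6*c^4 - 14*c^3 - 13*c^2 + 22*c + 9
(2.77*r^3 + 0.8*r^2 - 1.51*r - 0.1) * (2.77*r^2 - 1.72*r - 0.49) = 7.6729*r^5 - 2.5484*r^4 - 6.916*r^3 + 1.9282*r^2 + 0.9119*r + 0.049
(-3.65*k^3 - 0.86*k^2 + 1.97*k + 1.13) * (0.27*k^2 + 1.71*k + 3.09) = -0.9855*k^5 - 6.4737*k^4 - 12.2172*k^3 + 1.0164*k^2 + 8.0196*k + 3.4917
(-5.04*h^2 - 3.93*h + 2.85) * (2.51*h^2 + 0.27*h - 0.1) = -12.6504*h^4 - 11.2251*h^3 + 6.5964*h^2 + 1.1625*h - 0.285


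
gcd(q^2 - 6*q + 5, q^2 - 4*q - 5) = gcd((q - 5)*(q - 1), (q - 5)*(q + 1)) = q - 5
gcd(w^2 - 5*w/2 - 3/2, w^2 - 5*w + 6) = w - 3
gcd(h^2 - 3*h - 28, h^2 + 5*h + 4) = h + 4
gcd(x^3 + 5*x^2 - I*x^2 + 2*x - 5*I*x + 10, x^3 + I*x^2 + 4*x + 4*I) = x^2 - I*x + 2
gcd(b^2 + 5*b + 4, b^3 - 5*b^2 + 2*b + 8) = b + 1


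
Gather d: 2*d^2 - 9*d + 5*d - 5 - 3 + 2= 2*d^2 - 4*d - 6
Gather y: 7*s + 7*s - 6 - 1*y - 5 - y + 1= 14*s - 2*y - 10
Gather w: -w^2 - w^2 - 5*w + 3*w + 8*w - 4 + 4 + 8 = -2*w^2 + 6*w + 8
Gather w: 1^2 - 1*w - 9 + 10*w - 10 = 9*w - 18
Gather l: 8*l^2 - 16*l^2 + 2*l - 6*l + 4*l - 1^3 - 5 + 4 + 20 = 18 - 8*l^2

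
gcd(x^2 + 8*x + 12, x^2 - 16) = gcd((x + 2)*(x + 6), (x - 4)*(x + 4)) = 1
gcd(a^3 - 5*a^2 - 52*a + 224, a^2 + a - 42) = a + 7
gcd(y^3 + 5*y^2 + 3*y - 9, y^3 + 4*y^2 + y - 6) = y^2 + 2*y - 3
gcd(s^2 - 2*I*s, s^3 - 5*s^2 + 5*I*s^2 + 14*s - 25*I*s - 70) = s - 2*I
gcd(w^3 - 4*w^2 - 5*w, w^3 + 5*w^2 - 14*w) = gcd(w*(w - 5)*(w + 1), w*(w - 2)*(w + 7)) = w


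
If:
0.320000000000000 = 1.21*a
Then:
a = 0.26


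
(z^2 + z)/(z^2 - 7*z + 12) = z*(z + 1)/(z^2 - 7*z + 12)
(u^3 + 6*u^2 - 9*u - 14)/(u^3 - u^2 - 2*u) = (u + 7)/u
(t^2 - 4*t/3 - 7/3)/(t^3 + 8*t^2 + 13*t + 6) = (t - 7/3)/(t^2 + 7*t + 6)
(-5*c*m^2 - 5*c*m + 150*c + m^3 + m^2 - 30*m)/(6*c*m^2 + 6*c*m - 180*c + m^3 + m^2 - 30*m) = (-5*c + m)/(6*c + m)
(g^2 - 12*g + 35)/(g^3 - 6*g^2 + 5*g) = (g - 7)/(g*(g - 1))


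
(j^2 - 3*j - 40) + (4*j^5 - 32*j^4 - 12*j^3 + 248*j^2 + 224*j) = 4*j^5 - 32*j^4 - 12*j^3 + 249*j^2 + 221*j - 40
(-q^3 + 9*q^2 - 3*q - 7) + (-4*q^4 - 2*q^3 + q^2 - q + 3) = -4*q^4 - 3*q^3 + 10*q^2 - 4*q - 4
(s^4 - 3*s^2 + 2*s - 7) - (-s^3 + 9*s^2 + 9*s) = s^4 + s^3 - 12*s^2 - 7*s - 7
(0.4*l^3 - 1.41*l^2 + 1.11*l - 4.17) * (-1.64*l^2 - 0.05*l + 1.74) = -0.656*l^5 + 2.2924*l^4 - 1.0539*l^3 + 4.3299*l^2 + 2.1399*l - 7.2558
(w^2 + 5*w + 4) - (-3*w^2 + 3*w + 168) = 4*w^2 + 2*w - 164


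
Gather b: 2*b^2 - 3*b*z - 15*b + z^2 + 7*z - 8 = 2*b^2 + b*(-3*z - 15) + z^2 + 7*z - 8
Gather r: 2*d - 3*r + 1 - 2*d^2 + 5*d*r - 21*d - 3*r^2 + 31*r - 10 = -2*d^2 - 19*d - 3*r^2 + r*(5*d + 28) - 9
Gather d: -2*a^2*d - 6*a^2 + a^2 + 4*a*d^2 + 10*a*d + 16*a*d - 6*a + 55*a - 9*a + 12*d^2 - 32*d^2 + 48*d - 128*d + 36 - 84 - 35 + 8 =-5*a^2 + 40*a + d^2*(4*a - 20) + d*(-2*a^2 + 26*a - 80) - 75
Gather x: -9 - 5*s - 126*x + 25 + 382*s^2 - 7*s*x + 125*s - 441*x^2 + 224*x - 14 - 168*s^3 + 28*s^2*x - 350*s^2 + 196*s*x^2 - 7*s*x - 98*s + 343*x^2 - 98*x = -168*s^3 + 32*s^2 + 22*s + x^2*(196*s - 98) + x*(28*s^2 - 14*s) + 2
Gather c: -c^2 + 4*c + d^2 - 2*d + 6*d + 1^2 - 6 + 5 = -c^2 + 4*c + d^2 + 4*d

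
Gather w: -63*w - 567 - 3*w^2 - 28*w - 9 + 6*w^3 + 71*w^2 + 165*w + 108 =6*w^3 + 68*w^2 + 74*w - 468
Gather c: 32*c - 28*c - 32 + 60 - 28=4*c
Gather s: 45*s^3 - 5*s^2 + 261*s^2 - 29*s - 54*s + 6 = 45*s^3 + 256*s^2 - 83*s + 6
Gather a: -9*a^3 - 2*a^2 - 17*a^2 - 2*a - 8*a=-9*a^3 - 19*a^2 - 10*a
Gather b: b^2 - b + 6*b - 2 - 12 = b^2 + 5*b - 14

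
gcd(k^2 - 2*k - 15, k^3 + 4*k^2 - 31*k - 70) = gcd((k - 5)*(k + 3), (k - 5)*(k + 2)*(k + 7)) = k - 5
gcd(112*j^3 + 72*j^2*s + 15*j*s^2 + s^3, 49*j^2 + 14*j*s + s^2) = 7*j + s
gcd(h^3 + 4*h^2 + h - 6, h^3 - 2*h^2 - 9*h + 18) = h + 3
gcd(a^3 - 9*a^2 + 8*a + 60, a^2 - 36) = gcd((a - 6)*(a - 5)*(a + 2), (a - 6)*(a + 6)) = a - 6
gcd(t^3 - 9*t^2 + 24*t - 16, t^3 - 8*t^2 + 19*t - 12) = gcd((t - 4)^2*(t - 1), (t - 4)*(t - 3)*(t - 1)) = t^2 - 5*t + 4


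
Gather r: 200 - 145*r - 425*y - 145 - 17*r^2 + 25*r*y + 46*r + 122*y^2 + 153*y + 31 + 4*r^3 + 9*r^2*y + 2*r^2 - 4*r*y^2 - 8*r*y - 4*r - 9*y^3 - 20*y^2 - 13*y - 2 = 4*r^3 + r^2*(9*y - 15) + r*(-4*y^2 + 17*y - 103) - 9*y^3 + 102*y^2 - 285*y + 84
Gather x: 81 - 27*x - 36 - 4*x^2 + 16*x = -4*x^2 - 11*x + 45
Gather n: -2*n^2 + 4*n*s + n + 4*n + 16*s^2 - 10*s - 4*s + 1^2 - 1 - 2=-2*n^2 + n*(4*s + 5) + 16*s^2 - 14*s - 2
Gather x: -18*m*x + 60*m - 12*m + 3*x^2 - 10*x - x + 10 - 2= 48*m + 3*x^2 + x*(-18*m - 11) + 8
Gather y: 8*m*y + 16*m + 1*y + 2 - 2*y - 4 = 16*m + y*(8*m - 1) - 2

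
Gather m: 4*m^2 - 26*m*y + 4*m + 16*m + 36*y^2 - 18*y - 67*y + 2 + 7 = 4*m^2 + m*(20 - 26*y) + 36*y^2 - 85*y + 9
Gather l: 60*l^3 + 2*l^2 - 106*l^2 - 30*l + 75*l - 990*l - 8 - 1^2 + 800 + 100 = 60*l^3 - 104*l^2 - 945*l + 891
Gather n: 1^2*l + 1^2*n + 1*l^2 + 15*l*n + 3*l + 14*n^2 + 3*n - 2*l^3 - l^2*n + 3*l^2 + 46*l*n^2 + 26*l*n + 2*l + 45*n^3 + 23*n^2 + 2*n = -2*l^3 + 4*l^2 + 6*l + 45*n^3 + n^2*(46*l + 37) + n*(-l^2 + 41*l + 6)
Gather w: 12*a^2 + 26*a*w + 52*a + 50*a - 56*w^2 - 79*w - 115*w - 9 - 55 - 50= 12*a^2 + 102*a - 56*w^2 + w*(26*a - 194) - 114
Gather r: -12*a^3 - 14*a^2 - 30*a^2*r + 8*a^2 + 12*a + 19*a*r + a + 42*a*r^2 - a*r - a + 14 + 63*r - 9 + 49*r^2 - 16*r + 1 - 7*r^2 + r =-12*a^3 - 6*a^2 + 12*a + r^2*(42*a + 42) + r*(-30*a^2 + 18*a + 48) + 6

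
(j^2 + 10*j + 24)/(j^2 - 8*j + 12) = (j^2 + 10*j + 24)/(j^2 - 8*j + 12)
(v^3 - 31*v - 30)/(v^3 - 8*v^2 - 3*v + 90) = (v^2 + 6*v + 5)/(v^2 - 2*v - 15)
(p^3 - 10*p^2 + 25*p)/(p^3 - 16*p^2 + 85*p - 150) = p/(p - 6)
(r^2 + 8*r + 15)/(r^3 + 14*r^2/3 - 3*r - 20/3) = 3*(r + 3)/(3*r^2 - r - 4)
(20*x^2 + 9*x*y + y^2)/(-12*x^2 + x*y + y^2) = (-5*x - y)/(3*x - y)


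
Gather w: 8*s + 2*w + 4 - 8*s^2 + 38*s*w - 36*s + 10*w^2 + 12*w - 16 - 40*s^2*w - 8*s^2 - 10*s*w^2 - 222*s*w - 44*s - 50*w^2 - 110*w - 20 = -16*s^2 - 72*s + w^2*(-10*s - 40) + w*(-40*s^2 - 184*s - 96) - 32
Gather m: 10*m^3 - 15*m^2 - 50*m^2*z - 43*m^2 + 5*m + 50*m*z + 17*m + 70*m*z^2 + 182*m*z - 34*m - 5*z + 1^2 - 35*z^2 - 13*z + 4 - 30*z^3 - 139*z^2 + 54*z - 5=10*m^3 + m^2*(-50*z - 58) + m*(70*z^2 + 232*z - 12) - 30*z^3 - 174*z^2 + 36*z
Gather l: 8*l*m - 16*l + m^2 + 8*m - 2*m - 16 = l*(8*m - 16) + m^2 + 6*m - 16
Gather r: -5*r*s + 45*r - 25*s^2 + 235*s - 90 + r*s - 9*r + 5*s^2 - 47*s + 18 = r*(36 - 4*s) - 20*s^2 + 188*s - 72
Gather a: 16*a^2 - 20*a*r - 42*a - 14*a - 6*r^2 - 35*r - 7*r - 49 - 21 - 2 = 16*a^2 + a*(-20*r - 56) - 6*r^2 - 42*r - 72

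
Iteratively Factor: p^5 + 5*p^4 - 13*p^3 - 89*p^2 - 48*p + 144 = (p - 4)*(p^4 + 9*p^3 + 23*p^2 + 3*p - 36) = (p - 4)*(p + 3)*(p^3 + 6*p^2 + 5*p - 12) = (p - 4)*(p + 3)^2*(p^2 + 3*p - 4) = (p - 4)*(p + 3)^2*(p + 4)*(p - 1)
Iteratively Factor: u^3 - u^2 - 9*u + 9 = (u + 3)*(u^2 - 4*u + 3) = (u - 3)*(u + 3)*(u - 1)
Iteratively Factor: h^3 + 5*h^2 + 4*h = (h + 4)*(h^2 + h) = h*(h + 4)*(h + 1)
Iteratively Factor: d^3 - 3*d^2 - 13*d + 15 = (d - 1)*(d^2 - 2*d - 15) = (d - 5)*(d - 1)*(d + 3)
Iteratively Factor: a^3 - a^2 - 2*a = (a + 1)*(a^2 - 2*a) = a*(a + 1)*(a - 2)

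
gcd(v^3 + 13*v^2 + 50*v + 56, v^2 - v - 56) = v + 7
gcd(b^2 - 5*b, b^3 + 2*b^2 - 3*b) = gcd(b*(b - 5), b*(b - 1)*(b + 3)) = b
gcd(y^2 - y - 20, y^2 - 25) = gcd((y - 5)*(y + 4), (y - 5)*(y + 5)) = y - 5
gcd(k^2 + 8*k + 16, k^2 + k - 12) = k + 4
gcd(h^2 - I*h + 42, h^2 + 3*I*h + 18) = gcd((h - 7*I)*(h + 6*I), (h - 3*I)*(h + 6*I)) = h + 6*I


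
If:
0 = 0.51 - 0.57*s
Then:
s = 0.89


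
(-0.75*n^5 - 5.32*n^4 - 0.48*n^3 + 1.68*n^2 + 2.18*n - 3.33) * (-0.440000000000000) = 0.33*n^5 + 2.3408*n^4 + 0.2112*n^3 - 0.7392*n^2 - 0.9592*n + 1.4652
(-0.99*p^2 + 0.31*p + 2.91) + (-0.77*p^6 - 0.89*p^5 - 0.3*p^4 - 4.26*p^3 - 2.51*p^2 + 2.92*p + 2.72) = -0.77*p^6 - 0.89*p^5 - 0.3*p^4 - 4.26*p^3 - 3.5*p^2 + 3.23*p + 5.63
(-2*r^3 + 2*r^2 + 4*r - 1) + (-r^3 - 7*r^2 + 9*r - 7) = -3*r^3 - 5*r^2 + 13*r - 8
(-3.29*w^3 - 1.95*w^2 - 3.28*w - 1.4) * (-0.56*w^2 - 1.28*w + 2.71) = 1.8424*w^5 + 5.3032*w^4 - 4.5831*w^3 - 0.3021*w^2 - 7.0968*w - 3.794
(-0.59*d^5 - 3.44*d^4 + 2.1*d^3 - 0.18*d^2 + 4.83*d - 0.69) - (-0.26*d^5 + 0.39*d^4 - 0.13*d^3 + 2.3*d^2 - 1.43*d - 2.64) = -0.33*d^5 - 3.83*d^4 + 2.23*d^3 - 2.48*d^2 + 6.26*d + 1.95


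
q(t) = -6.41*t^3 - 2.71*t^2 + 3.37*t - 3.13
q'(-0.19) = 3.71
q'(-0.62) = -0.66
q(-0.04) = -3.27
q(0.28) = -2.54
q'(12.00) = -2830.79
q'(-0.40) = 2.46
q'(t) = -19.23*t^2 - 5.42*t + 3.37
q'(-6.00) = -656.39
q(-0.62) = -4.73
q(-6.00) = 1263.65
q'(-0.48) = 1.54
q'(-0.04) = 3.56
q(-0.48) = -4.66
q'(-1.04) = -11.79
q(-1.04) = -2.36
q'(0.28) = 0.34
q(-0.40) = -4.50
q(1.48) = -24.86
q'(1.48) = -46.77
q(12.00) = -11429.41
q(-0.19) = -3.82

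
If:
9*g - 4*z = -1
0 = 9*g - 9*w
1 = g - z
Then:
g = -1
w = -1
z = -2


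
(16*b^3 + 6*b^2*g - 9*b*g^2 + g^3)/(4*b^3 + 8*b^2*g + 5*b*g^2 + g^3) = (16*b^2 - 10*b*g + g^2)/(4*b^2 + 4*b*g + g^2)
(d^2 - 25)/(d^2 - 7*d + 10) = (d + 5)/(d - 2)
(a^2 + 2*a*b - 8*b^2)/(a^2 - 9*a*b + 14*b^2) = (a + 4*b)/(a - 7*b)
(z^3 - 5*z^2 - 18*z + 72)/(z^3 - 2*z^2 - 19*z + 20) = (z^2 - 9*z + 18)/(z^2 - 6*z + 5)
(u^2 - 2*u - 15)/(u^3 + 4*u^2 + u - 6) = (u - 5)/(u^2 + u - 2)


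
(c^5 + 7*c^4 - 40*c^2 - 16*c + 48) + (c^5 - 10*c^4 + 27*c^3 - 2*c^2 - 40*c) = 2*c^5 - 3*c^4 + 27*c^3 - 42*c^2 - 56*c + 48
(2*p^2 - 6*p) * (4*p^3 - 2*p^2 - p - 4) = 8*p^5 - 28*p^4 + 10*p^3 - 2*p^2 + 24*p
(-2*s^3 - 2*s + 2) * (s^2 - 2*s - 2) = -2*s^5 + 4*s^4 + 2*s^3 + 6*s^2 - 4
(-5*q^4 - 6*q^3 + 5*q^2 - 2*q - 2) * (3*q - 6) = -15*q^5 + 12*q^4 + 51*q^3 - 36*q^2 + 6*q + 12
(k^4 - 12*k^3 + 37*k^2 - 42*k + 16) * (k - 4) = k^5 - 16*k^4 + 85*k^3 - 190*k^2 + 184*k - 64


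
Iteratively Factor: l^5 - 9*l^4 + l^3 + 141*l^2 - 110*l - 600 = (l - 4)*(l^4 - 5*l^3 - 19*l^2 + 65*l + 150) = (l - 5)*(l - 4)*(l^3 - 19*l - 30) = (l - 5)*(l - 4)*(l + 3)*(l^2 - 3*l - 10) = (l - 5)^2*(l - 4)*(l + 3)*(l + 2)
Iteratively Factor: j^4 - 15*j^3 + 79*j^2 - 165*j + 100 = (j - 5)*(j^3 - 10*j^2 + 29*j - 20) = (j - 5)*(j - 4)*(j^2 - 6*j + 5) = (j - 5)^2*(j - 4)*(j - 1)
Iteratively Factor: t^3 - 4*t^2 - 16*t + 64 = (t - 4)*(t^2 - 16) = (t - 4)*(t + 4)*(t - 4)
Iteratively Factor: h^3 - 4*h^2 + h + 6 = (h + 1)*(h^2 - 5*h + 6) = (h - 3)*(h + 1)*(h - 2)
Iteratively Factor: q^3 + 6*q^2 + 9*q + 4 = (q + 1)*(q^2 + 5*q + 4) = (q + 1)^2*(q + 4)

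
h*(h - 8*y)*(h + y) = h^3 - 7*h^2*y - 8*h*y^2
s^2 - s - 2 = (s - 2)*(s + 1)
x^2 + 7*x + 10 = (x + 2)*(x + 5)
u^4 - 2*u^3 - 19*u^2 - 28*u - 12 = (u - 6)*(u + 1)^2*(u + 2)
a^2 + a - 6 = (a - 2)*(a + 3)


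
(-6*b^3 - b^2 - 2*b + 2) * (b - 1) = -6*b^4 + 5*b^3 - b^2 + 4*b - 2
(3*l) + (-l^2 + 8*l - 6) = -l^2 + 11*l - 6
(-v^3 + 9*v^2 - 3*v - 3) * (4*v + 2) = -4*v^4 + 34*v^3 + 6*v^2 - 18*v - 6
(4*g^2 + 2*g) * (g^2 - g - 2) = 4*g^4 - 2*g^3 - 10*g^2 - 4*g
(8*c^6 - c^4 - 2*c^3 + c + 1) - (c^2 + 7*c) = 8*c^6 - c^4 - 2*c^3 - c^2 - 6*c + 1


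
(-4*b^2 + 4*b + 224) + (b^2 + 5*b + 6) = -3*b^2 + 9*b + 230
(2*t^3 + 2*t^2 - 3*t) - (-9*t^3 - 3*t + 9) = 11*t^3 + 2*t^2 - 9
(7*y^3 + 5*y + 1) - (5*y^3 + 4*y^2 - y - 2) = 2*y^3 - 4*y^2 + 6*y + 3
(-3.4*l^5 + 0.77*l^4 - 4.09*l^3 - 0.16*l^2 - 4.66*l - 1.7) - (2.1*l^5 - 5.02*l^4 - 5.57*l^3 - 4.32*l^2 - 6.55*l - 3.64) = -5.5*l^5 + 5.79*l^4 + 1.48*l^3 + 4.16*l^2 + 1.89*l + 1.94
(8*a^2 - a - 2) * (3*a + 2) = 24*a^3 + 13*a^2 - 8*a - 4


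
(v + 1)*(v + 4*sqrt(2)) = v^2 + v + 4*sqrt(2)*v + 4*sqrt(2)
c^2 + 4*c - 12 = (c - 2)*(c + 6)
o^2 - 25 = (o - 5)*(o + 5)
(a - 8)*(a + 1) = a^2 - 7*a - 8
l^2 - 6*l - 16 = (l - 8)*(l + 2)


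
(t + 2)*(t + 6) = t^2 + 8*t + 12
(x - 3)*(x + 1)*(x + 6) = x^3 + 4*x^2 - 15*x - 18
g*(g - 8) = g^2 - 8*g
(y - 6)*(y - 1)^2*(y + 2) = y^4 - 6*y^3 - 3*y^2 + 20*y - 12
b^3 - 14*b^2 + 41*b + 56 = (b - 8)*(b - 7)*(b + 1)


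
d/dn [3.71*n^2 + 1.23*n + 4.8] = 7.42*n + 1.23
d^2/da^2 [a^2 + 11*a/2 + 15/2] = 2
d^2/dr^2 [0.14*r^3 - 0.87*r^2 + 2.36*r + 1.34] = 0.84*r - 1.74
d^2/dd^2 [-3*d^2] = -6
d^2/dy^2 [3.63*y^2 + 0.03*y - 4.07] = 7.26000000000000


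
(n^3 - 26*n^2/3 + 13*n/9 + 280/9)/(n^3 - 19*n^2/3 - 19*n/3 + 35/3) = (3*n^2 - 31*n + 56)/(3*(n^2 - 8*n + 7))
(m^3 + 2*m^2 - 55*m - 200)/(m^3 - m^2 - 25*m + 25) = (m^2 - 3*m - 40)/(m^2 - 6*m + 5)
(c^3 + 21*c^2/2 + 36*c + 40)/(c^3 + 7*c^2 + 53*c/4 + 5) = 2*(c + 4)/(2*c + 1)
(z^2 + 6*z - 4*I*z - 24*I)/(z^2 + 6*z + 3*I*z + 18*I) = (z - 4*I)/(z + 3*I)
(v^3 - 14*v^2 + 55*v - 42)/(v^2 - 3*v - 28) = (v^2 - 7*v + 6)/(v + 4)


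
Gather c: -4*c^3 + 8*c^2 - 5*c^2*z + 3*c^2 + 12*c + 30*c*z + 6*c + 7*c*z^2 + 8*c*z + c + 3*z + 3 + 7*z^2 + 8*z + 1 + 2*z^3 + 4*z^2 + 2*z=-4*c^3 + c^2*(11 - 5*z) + c*(7*z^2 + 38*z + 19) + 2*z^3 + 11*z^2 + 13*z + 4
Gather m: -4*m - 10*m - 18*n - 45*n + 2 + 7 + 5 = -14*m - 63*n + 14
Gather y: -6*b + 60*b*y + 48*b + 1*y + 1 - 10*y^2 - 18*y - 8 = 42*b - 10*y^2 + y*(60*b - 17) - 7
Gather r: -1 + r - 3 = r - 4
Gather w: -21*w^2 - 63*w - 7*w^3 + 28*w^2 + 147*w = -7*w^3 + 7*w^2 + 84*w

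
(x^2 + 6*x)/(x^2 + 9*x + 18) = x/(x + 3)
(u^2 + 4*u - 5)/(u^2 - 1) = (u + 5)/(u + 1)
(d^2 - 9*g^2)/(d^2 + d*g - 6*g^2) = (d - 3*g)/(d - 2*g)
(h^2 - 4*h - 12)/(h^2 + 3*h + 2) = (h - 6)/(h + 1)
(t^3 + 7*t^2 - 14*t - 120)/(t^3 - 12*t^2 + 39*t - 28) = (t^2 + 11*t + 30)/(t^2 - 8*t + 7)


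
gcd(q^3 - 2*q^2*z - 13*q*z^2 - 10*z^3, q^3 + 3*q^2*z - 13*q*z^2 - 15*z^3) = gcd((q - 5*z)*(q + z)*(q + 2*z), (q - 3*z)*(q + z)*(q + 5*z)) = q + z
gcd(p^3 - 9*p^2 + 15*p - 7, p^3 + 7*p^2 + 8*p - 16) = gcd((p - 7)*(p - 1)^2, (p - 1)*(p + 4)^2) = p - 1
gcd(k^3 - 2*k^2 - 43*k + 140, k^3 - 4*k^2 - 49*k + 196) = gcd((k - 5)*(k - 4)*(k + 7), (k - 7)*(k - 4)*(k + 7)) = k^2 + 3*k - 28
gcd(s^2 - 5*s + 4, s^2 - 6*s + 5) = s - 1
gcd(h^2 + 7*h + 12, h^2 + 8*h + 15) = h + 3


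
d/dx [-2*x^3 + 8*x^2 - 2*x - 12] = -6*x^2 + 16*x - 2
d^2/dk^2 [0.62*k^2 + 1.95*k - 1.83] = 1.24000000000000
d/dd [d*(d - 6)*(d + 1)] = 3*d^2 - 10*d - 6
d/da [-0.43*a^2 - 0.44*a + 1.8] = -0.86*a - 0.44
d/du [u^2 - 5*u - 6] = 2*u - 5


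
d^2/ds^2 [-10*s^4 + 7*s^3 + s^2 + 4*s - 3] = -120*s^2 + 42*s + 2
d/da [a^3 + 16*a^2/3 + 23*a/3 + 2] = 3*a^2 + 32*a/3 + 23/3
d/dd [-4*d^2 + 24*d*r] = -8*d + 24*r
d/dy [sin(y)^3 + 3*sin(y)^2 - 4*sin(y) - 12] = (3*sin(y)^2 + 6*sin(y) - 4)*cos(y)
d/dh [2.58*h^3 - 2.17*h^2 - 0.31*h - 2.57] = 7.74*h^2 - 4.34*h - 0.31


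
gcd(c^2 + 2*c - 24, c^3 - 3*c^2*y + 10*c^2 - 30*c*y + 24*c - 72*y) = c + 6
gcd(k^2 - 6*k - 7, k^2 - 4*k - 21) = k - 7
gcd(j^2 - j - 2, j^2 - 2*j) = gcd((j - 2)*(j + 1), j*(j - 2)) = j - 2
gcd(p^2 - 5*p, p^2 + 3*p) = p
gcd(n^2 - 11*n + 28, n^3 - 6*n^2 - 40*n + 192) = n - 4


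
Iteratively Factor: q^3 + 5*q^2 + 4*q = (q + 1)*(q^2 + 4*q) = (q + 1)*(q + 4)*(q)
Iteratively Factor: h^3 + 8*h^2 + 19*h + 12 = (h + 4)*(h^2 + 4*h + 3) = (h + 1)*(h + 4)*(h + 3)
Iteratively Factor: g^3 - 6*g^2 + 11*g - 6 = (g - 1)*(g^2 - 5*g + 6) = (g - 2)*(g - 1)*(g - 3)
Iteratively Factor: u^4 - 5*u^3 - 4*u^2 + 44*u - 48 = (u - 2)*(u^3 - 3*u^2 - 10*u + 24) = (u - 2)*(u + 3)*(u^2 - 6*u + 8) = (u - 2)^2*(u + 3)*(u - 4)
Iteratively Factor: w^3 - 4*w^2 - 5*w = (w + 1)*(w^2 - 5*w) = w*(w + 1)*(w - 5)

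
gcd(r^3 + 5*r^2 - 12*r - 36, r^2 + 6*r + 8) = r + 2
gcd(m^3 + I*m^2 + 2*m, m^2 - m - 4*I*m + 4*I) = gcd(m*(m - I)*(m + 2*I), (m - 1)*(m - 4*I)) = 1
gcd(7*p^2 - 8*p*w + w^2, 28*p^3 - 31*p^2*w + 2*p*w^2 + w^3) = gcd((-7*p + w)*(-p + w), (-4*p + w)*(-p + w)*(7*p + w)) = p - w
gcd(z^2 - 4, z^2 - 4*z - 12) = z + 2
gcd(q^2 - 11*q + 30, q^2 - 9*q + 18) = q - 6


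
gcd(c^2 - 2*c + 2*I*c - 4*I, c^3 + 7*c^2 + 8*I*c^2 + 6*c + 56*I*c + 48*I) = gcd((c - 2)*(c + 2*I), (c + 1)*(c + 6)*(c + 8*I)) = 1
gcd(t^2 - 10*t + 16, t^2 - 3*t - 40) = t - 8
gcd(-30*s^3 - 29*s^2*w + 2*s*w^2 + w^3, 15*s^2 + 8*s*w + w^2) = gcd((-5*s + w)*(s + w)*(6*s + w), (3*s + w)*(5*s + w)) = 1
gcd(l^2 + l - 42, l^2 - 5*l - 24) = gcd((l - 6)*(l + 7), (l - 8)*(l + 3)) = 1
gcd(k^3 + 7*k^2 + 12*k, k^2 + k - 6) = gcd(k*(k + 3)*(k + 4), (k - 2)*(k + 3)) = k + 3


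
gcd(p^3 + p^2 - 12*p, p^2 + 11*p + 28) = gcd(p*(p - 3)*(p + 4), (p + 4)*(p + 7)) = p + 4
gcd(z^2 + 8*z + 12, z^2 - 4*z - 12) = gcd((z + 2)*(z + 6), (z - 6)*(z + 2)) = z + 2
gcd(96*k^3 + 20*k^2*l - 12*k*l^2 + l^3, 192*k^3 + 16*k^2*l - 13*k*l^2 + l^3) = 8*k - l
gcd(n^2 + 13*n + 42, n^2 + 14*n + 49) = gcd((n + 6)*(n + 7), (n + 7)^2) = n + 7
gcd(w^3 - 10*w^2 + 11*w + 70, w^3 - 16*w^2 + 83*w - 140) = w^2 - 12*w + 35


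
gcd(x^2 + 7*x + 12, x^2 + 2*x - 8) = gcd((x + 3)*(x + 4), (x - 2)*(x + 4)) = x + 4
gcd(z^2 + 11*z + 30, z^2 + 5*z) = z + 5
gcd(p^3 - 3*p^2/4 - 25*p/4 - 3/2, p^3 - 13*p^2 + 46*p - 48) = p - 3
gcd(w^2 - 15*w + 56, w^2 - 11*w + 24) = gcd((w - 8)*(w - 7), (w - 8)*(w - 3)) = w - 8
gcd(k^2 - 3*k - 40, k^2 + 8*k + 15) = k + 5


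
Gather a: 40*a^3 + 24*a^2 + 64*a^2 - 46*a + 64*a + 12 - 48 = 40*a^3 + 88*a^2 + 18*a - 36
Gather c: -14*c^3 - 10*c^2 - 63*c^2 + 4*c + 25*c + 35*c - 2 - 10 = -14*c^3 - 73*c^2 + 64*c - 12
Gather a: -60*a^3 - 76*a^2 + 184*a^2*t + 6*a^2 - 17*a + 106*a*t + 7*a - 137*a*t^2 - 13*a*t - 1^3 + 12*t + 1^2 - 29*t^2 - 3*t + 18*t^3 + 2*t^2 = -60*a^3 + a^2*(184*t - 70) + a*(-137*t^2 + 93*t - 10) + 18*t^3 - 27*t^2 + 9*t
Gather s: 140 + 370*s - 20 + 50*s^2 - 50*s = 50*s^2 + 320*s + 120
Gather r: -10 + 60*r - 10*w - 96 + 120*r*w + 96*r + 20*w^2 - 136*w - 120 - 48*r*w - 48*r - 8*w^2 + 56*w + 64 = r*(72*w + 108) + 12*w^2 - 90*w - 162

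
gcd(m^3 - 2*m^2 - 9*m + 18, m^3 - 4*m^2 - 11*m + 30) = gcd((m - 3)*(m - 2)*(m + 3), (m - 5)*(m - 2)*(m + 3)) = m^2 + m - 6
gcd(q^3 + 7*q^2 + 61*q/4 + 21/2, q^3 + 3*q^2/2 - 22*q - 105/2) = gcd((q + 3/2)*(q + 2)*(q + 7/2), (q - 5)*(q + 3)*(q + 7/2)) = q + 7/2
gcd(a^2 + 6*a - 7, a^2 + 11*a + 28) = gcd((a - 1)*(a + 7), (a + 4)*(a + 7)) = a + 7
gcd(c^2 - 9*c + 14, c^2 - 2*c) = c - 2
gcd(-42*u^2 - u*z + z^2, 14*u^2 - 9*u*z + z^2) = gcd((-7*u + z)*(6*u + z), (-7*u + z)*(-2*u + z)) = -7*u + z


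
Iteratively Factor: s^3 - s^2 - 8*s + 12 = (s - 2)*(s^2 + s - 6) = (s - 2)^2*(s + 3)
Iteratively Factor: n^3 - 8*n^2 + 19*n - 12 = (n - 4)*(n^2 - 4*n + 3) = (n - 4)*(n - 1)*(n - 3)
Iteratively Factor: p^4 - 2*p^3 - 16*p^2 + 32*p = (p - 4)*(p^3 + 2*p^2 - 8*p) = (p - 4)*(p + 4)*(p^2 - 2*p) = (p - 4)*(p - 2)*(p + 4)*(p)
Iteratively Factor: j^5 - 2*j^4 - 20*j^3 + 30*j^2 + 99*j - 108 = (j + 3)*(j^4 - 5*j^3 - 5*j^2 + 45*j - 36) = (j - 3)*(j + 3)*(j^3 - 2*j^2 - 11*j + 12) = (j - 3)*(j + 3)^2*(j^2 - 5*j + 4) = (j - 4)*(j - 3)*(j + 3)^2*(j - 1)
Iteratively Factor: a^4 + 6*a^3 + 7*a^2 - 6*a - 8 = (a + 4)*(a^3 + 2*a^2 - a - 2) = (a + 2)*(a + 4)*(a^2 - 1) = (a - 1)*(a + 2)*(a + 4)*(a + 1)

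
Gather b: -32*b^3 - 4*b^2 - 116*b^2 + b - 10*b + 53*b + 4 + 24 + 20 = -32*b^3 - 120*b^2 + 44*b + 48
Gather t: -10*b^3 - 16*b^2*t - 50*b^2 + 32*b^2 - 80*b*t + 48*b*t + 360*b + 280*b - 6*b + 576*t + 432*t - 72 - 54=-10*b^3 - 18*b^2 + 634*b + t*(-16*b^2 - 32*b + 1008) - 126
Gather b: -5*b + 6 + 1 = 7 - 5*b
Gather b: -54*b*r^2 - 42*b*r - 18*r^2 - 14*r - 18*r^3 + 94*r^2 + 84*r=b*(-54*r^2 - 42*r) - 18*r^3 + 76*r^2 + 70*r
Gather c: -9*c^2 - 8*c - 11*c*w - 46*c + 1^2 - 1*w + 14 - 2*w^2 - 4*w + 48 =-9*c^2 + c*(-11*w - 54) - 2*w^2 - 5*w + 63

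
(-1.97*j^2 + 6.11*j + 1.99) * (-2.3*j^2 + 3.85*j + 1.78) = 4.531*j^4 - 21.6375*j^3 + 15.4399*j^2 + 18.5373*j + 3.5422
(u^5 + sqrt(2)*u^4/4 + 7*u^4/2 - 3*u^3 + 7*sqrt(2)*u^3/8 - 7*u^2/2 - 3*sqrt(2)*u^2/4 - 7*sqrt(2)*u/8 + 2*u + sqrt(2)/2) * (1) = u^5 + sqrt(2)*u^4/4 + 7*u^4/2 - 3*u^3 + 7*sqrt(2)*u^3/8 - 7*u^2/2 - 3*sqrt(2)*u^2/4 - 7*sqrt(2)*u/8 + 2*u + sqrt(2)/2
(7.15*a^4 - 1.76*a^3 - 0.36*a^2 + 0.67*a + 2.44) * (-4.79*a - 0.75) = -34.2485*a^5 + 3.0679*a^4 + 3.0444*a^3 - 2.9393*a^2 - 12.1901*a - 1.83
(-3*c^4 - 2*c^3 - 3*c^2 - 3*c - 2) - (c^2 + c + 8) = -3*c^4 - 2*c^3 - 4*c^2 - 4*c - 10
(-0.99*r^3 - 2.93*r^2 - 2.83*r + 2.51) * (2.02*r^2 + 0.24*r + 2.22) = -1.9998*r^5 - 6.1562*r^4 - 8.6176*r^3 - 2.1136*r^2 - 5.6802*r + 5.5722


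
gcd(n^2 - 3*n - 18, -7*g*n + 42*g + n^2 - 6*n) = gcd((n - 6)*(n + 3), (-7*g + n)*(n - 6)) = n - 6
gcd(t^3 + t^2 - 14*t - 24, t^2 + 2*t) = t + 2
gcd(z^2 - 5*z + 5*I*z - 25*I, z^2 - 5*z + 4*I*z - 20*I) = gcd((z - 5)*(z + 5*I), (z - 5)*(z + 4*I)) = z - 5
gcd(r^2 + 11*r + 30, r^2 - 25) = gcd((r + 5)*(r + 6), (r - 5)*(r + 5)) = r + 5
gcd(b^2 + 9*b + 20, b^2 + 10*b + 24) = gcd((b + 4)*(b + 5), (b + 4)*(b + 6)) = b + 4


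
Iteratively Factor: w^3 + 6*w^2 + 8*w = (w + 2)*(w^2 + 4*w) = (w + 2)*(w + 4)*(w)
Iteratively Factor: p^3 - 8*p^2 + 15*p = (p - 5)*(p^2 - 3*p) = (p - 5)*(p - 3)*(p)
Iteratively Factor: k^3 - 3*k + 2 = (k - 1)*(k^2 + k - 2) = (k - 1)*(k + 2)*(k - 1)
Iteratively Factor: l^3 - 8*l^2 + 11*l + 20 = (l + 1)*(l^2 - 9*l + 20) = (l - 5)*(l + 1)*(l - 4)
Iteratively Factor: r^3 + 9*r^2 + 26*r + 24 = (r + 2)*(r^2 + 7*r + 12) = (r + 2)*(r + 4)*(r + 3)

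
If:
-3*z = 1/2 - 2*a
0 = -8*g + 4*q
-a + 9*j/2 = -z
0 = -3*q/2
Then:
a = 3*z/2 + 1/4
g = 0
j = z/9 + 1/18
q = 0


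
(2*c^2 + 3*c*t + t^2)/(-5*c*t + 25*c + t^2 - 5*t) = (2*c^2 + 3*c*t + t^2)/(-5*c*t + 25*c + t^2 - 5*t)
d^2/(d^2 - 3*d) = d/(d - 3)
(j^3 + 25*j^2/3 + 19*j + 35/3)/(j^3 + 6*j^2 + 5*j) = (j + 7/3)/j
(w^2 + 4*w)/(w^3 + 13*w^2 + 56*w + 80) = w/(w^2 + 9*w + 20)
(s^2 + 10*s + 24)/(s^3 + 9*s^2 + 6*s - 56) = (s + 6)/(s^2 + 5*s - 14)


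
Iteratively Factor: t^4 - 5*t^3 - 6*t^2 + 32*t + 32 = (t + 1)*(t^3 - 6*t^2 + 32) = (t + 1)*(t + 2)*(t^2 - 8*t + 16) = (t - 4)*(t + 1)*(t + 2)*(t - 4)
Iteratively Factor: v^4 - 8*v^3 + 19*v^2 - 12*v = (v)*(v^3 - 8*v^2 + 19*v - 12) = v*(v - 4)*(v^2 - 4*v + 3) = v*(v - 4)*(v - 1)*(v - 3)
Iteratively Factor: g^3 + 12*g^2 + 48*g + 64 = (g + 4)*(g^2 + 8*g + 16) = (g + 4)^2*(g + 4)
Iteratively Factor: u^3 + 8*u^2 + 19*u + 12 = (u + 4)*(u^2 + 4*u + 3) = (u + 3)*(u + 4)*(u + 1)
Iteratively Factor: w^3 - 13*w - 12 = (w + 3)*(w^2 - 3*w - 4) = (w + 1)*(w + 3)*(w - 4)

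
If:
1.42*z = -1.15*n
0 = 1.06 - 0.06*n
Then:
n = 17.67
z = -14.31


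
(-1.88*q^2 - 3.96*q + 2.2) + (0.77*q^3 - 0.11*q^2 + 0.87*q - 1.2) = 0.77*q^3 - 1.99*q^2 - 3.09*q + 1.0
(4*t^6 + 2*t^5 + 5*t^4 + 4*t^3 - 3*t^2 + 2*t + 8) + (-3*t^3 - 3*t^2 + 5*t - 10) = 4*t^6 + 2*t^5 + 5*t^4 + t^3 - 6*t^2 + 7*t - 2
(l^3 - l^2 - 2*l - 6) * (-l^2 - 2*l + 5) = -l^5 - l^4 + 9*l^3 + 5*l^2 + 2*l - 30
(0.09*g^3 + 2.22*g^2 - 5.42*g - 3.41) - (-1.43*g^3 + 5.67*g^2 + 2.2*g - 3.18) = 1.52*g^3 - 3.45*g^2 - 7.62*g - 0.23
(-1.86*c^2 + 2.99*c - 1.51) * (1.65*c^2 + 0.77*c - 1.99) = -3.069*c^4 + 3.5013*c^3 + 3.5122*c^2 - 7.1128*c + 3.0049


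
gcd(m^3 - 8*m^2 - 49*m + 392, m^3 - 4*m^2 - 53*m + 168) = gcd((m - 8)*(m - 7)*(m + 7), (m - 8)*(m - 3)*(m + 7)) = m^2 - m - 56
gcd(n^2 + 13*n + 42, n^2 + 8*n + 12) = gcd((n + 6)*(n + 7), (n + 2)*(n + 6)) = n + 6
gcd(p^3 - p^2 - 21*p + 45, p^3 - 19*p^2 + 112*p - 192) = p - 3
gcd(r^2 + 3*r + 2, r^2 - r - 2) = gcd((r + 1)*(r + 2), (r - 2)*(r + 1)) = r + 1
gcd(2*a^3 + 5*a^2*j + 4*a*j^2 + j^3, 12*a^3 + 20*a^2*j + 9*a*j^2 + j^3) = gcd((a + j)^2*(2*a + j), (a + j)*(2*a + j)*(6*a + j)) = 2*a^2 + 3*a*j + j^2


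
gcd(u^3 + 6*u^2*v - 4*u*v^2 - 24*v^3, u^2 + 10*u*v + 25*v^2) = 1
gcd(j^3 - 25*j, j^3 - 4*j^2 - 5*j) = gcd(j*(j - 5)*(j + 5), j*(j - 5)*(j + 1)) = j^2 - 5*j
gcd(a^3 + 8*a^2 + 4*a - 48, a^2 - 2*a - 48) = a + 6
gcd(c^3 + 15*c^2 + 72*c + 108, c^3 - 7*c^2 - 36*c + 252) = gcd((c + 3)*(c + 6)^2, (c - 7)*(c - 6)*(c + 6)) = c + 6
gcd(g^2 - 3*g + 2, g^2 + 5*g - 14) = g - 2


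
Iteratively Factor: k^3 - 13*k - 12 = (k + 1)*(k^2 - k - 12) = (k + 1)*(k + 3)*(k - 4)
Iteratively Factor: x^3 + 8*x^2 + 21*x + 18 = (x + 3)*(x^2 + 5*x + 6) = (x + 3)^2*(x + 2)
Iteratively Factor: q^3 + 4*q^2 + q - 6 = (q + 2)*(q^2 + 2*q - 3) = (q - 1)*(q + 2)*(q + 3)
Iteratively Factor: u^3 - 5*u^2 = (u)*(u^2 - 5*u) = u*(u - 5)*(u)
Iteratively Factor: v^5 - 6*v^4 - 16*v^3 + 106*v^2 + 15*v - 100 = (v - 5)*(v^4 - v^3 - 21*v^2 + v + 20) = (v - 5)*(v - 1)*(v^3 - 21*v - 20) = (v - 5)*(v - 1)*(v + 1)*(v^2 - v - 20) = (v - 5)*(v - 1)*(v + 1)*(v + 4)*(v - 5)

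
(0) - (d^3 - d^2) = -d^3 + d^2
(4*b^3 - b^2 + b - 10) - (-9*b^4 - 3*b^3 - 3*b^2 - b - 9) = 9*b^4 + 7*b^3 + 2*b^2 + 2*b - 1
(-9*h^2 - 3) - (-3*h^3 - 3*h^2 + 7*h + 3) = 3*h^3 - 6*h^2 - 7*h - 6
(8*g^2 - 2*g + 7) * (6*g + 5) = 48*g^3 + 28*g^2 + 32*g + 35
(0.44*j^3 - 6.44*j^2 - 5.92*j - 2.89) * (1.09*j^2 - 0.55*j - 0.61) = 0.4796*j^5 - 7.2616*j^4 - 3.1792*j^3 + 4.0343*j^2 + 5.2007*j + 1.7629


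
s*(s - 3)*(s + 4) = s^3 + s^2 - 12*s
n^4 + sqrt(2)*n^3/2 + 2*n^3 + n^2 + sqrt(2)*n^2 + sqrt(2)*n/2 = n*(n + 1)^2*(n + sqrt(2)/2)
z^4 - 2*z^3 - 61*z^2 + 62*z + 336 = (z - 8)*(z - 3)*(z + 2)*(z + 7)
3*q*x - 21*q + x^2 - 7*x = (3*q + x)*(x - 7)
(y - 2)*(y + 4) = y^2 + 2*y - 8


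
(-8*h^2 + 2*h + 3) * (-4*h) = 32*h^3 - 8*h^2 - 12*h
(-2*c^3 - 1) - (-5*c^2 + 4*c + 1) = -2*c^3 + 5*c^2 - 4*c - 2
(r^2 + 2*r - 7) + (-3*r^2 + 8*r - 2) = -2*r^2 + 10*r - 9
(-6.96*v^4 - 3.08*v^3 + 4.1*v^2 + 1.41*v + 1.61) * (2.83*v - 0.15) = -19.6968*v^5 - 7.6724*v^4 + 12.065*v^3 + 3.3753*v^2 + 4.3448*v - 0.2415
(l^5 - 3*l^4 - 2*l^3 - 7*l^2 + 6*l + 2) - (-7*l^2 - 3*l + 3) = l^5 - 3*l^4 - 2*l^3 + 9*l - 1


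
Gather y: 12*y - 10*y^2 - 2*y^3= -2*y^3 - 10*y^2 + 12*y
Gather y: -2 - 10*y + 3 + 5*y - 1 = -5*y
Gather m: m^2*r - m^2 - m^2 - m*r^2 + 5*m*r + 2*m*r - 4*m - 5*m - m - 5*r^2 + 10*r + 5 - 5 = m^2*(r - 2) + m*(-r^2 + 7*r - 10) - 5*r^2 + 10*r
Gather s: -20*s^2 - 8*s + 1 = -20*s^2 - 8*s + 1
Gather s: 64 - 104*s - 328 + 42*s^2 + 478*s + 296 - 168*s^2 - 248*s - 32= -126*s^2 + 126*s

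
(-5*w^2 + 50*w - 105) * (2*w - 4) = -10*w^3 + 120*w^2 - 410*w + 420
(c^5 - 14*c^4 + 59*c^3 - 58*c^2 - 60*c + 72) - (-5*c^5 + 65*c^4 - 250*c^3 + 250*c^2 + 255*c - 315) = 6*c^5 - 79*c^4 + 309*c^3 - 308*c^2 - 315*c + 387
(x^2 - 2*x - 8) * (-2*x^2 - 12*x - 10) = -2*x^4 - 8*x^3 + 30*x^2 + 116*x + 80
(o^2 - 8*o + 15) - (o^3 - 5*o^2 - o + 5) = -o^3 + 6*o^2 - 7*o + 10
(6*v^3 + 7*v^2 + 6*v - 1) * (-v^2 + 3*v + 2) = -6*v^5 + 11*v^4 + 27*v^3 + 33*v^2 + 9*v - 2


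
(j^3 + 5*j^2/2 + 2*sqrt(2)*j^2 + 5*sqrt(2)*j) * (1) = j^3 + 5*j^2/2 + 2*sqrt(2)*j^2 + 5*sqrt(2)*j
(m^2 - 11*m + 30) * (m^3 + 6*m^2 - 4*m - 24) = m^5 - 5*m^4 - 40*m^3 + 200*m^2 + 144*m - 720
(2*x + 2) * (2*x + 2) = 4*x^2 + 8*x + 4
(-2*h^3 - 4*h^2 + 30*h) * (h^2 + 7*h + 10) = -2*h^5 - 18*h^4 - 18*h^3 + 170*h^2 + 300*h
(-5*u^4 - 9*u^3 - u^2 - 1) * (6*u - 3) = -30*u^5 - 39*u^4 + 21*u^3 + 3*u^2 - 6*u + 3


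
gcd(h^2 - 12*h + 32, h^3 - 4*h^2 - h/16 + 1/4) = h - 4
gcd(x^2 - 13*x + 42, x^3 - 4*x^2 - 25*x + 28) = x - 7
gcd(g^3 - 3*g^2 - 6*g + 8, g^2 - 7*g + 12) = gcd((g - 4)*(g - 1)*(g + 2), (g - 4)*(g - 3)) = g - 4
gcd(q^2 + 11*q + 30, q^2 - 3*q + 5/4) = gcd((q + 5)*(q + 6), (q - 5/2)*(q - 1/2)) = 1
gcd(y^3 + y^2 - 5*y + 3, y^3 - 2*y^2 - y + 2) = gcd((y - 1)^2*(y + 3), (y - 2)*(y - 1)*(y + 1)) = y - 1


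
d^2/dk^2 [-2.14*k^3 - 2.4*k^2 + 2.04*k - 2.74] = -12.84*k - 4.8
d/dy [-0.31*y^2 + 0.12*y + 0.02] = 0.12 - 0.62*y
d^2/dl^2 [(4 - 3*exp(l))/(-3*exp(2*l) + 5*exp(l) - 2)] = (27*exp(4*l) - 99*exp(3*l) + 72*exp(2*l) + 26*exp(l) - 28)*exp(l)/(27*exp(6*l) - 135*exp(5*l) + 279*exp(4*l) - 305*exp(3*l) + 186*exp(2*l) - 60*exp(l) + 8)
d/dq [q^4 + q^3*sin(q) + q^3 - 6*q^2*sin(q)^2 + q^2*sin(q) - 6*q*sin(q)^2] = q^3*cos(q) + 4*q^3 + 3*q^2*sin(q) - 6*q^2*sin(2*q) + q^2*cos(q) + 3*q^2 + 2*q*sin(q) + 6*sqrt(2)*q*cos(2*q + pi/4) - 6*q + 3*cos(2*q) - 3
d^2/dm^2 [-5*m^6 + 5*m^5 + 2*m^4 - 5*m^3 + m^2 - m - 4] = -150*m^4 + 100*m^3 + 24*m^2 - 30*m + 2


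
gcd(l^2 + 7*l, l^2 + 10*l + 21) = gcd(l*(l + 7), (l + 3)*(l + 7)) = l + 7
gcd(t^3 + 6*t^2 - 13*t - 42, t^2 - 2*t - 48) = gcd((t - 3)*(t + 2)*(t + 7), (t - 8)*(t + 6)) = 1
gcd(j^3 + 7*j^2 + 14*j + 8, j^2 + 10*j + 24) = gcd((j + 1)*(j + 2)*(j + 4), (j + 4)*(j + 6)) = j + 4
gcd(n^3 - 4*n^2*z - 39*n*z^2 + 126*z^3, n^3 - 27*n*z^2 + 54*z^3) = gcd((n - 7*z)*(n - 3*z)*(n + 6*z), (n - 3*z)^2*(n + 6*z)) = -n^2 - 3*n*z + 18*z^2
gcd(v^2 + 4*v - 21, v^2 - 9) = v - 3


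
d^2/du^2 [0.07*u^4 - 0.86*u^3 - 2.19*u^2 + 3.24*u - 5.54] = 0.84*u^2 - 5.16*u - 4.38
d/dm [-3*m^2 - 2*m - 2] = -6*m - 2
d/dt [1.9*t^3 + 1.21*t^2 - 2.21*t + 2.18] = 5.7*t^2 + 2.42*t - 2.21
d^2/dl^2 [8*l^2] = 16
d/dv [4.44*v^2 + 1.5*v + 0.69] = 8.88*v + 1.5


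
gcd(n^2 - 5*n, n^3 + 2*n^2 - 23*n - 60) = n - 5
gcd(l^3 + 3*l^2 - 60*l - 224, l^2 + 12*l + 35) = l + 7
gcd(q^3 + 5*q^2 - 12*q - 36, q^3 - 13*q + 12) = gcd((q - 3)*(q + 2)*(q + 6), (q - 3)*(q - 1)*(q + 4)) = q - 3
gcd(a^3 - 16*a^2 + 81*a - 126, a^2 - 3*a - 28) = a - 7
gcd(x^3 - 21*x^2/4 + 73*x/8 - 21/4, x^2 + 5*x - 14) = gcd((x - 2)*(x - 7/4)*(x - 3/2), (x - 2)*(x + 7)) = x - 2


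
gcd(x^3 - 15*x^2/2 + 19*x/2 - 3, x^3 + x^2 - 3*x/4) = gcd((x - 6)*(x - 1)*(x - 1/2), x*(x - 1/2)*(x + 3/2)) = x - 1/2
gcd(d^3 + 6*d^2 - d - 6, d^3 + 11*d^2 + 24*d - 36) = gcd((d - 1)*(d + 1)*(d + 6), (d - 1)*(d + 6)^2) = d^2 + 5*d - 6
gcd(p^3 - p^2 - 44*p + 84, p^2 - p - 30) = p - 6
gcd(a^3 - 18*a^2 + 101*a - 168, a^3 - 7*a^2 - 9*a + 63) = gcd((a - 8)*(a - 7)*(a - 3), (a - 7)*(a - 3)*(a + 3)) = a^2 - 10*a + 21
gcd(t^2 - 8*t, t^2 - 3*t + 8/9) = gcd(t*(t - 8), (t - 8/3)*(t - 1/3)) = 1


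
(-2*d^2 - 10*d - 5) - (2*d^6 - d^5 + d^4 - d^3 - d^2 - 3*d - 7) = -2*d^6 + d^5 - d^4 + d^3 - d^2 - 7*d + 2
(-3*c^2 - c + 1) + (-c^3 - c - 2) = -c^3 - 3*c^2 - 2*c - 1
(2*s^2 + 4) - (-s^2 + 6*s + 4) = 3*s^2 - 6*s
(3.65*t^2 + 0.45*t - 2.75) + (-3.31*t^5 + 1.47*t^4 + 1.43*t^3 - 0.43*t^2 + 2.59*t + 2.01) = -3.31*t^5 + 1.47*t^4 + 1.43*t^3 + 3.22*t^2 + 3.04*t - 0.74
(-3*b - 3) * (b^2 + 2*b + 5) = -3*b^3 - 9*b^2 - 21*b - 15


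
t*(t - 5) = t^2 - 5*t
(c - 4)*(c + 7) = c^2 + 3*c - 28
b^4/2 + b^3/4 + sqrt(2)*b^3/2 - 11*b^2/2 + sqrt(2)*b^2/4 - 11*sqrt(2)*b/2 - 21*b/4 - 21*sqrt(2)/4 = (b/2 + sqrt(2)/2)*(b - 7/2)*(b + 1)*(b + 3)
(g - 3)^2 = g^2 - 6*g + 9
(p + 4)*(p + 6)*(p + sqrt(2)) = p^3 + sqrt(2)*p^2 + 10*p^2 + 10*sqrt(2)*p + 24*p + 24*sqrt(2)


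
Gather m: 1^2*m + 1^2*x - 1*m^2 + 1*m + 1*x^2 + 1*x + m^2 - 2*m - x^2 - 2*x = 0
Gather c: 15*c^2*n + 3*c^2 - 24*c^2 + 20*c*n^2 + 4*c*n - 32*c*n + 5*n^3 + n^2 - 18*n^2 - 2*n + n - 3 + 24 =c^2*(15*n - 21) + c*(20*n^2 - 28*n) + 5*n^3 - 17*n^2 - n + 21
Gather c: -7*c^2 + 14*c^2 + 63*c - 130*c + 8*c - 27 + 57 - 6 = 7*c^2 - 59*c + 24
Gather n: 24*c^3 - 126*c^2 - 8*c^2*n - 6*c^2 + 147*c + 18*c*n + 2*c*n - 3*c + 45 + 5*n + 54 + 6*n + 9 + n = 24*c^3 - 132*c^2 + 144*c + n*(-8*c^2 + 20*c + 12) + 108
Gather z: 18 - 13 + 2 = 7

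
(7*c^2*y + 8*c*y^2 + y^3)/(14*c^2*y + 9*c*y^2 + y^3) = (c + y)/(2*c + y)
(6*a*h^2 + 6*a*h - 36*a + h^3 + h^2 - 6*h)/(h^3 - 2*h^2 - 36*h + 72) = (6*a*h + 18*a + h^2 + 3*h)/(h^2 - 36)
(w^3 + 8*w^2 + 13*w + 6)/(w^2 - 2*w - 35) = (w^3 + 8*w^2 + 13*w + 6)/(w^2 - 2*w - 35)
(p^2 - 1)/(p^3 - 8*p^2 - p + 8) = 1/(p - 8)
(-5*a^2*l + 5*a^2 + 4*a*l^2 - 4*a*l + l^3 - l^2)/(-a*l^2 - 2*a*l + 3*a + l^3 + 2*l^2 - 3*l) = (5*a + l)/(l + 3)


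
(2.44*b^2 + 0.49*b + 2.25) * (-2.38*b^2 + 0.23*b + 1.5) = -5.8072*b^4 - 0.605*b^3 - 1.5823*b^2 + 1.2525*b + 3.375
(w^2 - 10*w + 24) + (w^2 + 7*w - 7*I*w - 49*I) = 2*w^2 - 3*w - 7*I*w + 24 - 49*I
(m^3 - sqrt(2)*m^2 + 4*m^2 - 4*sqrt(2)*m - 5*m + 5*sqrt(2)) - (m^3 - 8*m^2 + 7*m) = -sqrt(2)*m^2 + 12*m^2 - 12*m - 4*sqrt(2)*m + 5*sqrt(2)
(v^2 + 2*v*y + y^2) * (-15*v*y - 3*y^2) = -15*v^3*y - 33*v^2*y^2 - 21*v*y^3 - 3*y^4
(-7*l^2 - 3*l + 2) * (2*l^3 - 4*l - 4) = -14*l^5 - 6*l^4 + 32*l^3 + 40*l^2 + 4*l - 8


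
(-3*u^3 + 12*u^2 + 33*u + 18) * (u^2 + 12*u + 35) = -3*u^5 - 24*u^4 + 72*u^3 + 834*u^2 + 1371*u + 630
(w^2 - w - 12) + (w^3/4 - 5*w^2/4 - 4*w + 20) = w^3/4 - w^2/4 - 5*w + 8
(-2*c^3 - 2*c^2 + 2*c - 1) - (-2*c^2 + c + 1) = -2*c^3 + c - 2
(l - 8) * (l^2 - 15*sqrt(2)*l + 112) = l^3 - 15*sqrt(2)*l^2 - 8*l^2 + 112*l + 120*sqrt(2)*l - 896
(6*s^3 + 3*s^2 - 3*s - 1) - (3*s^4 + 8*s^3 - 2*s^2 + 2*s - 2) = -3*s^4 - 2*s^3 + 5*s^2 - 5*s + 1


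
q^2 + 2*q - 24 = (q - 4)*(q + 6)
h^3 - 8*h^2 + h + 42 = (h - 7)*(h - 3)*(h + 2)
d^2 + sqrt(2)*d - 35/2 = (d - 5*sqrt(2)/2)*(d + 7*sqrt(2)/2)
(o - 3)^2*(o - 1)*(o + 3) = o^4 - 4*o^3 - 6*o^2 + 36*o - 27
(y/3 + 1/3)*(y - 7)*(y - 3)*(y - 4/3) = y^4/3 - 31*y^3/9 + 23*y^2/3 + 19*y/9 - 28/3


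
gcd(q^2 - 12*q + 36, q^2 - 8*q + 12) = q - 6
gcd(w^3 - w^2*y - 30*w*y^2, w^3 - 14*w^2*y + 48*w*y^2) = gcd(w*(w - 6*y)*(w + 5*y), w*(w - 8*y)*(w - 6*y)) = -w^2 + 6*w*y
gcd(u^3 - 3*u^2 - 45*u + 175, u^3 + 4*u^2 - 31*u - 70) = u^2 + 2*u - 35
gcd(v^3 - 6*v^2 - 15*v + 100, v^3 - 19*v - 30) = v - 5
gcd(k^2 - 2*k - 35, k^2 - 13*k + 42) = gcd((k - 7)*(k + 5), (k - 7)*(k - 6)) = k - 7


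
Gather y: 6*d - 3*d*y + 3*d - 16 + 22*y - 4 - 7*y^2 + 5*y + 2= 9*d - 7*y^2 + y*(27 - 3*d) - 18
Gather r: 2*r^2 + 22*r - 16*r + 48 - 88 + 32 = 2*r^2 + 6*r - 8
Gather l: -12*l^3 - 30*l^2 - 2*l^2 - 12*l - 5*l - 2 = -12*l^3 - 32*l^2 - 17*l - 2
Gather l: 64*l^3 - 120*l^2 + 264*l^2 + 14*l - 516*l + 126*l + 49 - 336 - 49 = 64*l^3 + 144*l^2 - 376*l - 336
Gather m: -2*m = -2*m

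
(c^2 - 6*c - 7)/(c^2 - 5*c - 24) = (-c^2 + 6*c + 7)/(-c^2 + 5*c + 24)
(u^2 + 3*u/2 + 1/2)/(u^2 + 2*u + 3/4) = 2*(u + 1)/(2*u + 3)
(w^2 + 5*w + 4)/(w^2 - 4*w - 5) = (w + 4)/(w - 5)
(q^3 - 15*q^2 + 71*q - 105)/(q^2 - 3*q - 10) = (q^2 - 10*q + 21)/(q + 2)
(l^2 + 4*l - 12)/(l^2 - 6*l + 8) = (l + 6)/(l - 4)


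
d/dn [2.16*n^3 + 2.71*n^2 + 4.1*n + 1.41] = 6.48*n^2 + 5.42*n + 4.1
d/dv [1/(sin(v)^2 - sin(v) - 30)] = (1 - 2*sin(v))*cos(v)/(sin(v) + cos(v)^2 + 29)^2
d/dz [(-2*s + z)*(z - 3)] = -2*s + 2*z - 3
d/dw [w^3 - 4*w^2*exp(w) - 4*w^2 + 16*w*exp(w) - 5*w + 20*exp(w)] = -4*w^2*exp(w) + 3*w^2 + 8*w*exp(w) - 8*w + 36*exp(w) - 5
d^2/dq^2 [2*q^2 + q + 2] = 4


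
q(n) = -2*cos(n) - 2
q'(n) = 2*sin(n)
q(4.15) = -0.93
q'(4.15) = -1.69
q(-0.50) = -3.76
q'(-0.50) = -0.96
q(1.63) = -1.88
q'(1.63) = 2.00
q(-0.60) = -3.65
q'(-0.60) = -1.13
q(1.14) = -2.84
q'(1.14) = 1.82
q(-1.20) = -2.72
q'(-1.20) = -1.86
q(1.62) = -1.90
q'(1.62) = 2.00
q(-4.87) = -2.31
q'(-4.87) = 1.98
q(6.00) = -3.92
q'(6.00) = -0.56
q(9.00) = -0.18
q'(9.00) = 0.82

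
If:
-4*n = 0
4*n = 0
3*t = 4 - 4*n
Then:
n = 0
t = 4/3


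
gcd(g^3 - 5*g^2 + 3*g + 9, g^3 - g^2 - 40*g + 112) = 1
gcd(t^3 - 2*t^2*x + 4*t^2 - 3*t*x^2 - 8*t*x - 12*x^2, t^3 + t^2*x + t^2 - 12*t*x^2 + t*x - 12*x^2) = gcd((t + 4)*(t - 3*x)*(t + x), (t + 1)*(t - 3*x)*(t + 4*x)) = -t + 3*x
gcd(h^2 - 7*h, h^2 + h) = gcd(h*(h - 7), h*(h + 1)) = h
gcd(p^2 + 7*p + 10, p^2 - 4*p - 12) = p + 2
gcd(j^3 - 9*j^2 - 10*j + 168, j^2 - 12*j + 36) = j - 6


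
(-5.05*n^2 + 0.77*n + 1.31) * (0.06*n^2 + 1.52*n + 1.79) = -0.303*n^4 - 7.6298*n^3 - 7.7905*n^2 + 3.3695*n + 2.3449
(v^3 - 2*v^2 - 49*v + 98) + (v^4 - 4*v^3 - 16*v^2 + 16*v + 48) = v^4 - 3*v^3 - 18*v^2 - 33*v + 146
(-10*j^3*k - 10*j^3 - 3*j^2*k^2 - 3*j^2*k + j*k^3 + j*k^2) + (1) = -10*j^3*k - 10*j^3 - 3*j^2*k^2 - 3*j^2*k + j*k^3 + j*k^2 + 1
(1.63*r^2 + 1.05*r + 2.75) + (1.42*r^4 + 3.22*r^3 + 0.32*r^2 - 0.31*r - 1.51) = 1.42*r^4 + 3.22*r^3 + 1.95*r^2 + 0.74*r + 1.24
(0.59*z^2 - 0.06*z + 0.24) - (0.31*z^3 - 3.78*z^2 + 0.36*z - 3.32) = -0.31*z^3 + 4.37*z^2 - 0.42*z + 3.56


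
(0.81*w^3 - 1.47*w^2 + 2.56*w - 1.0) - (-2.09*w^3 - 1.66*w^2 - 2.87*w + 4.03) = 2.9*w^3 + 0.19*w^2 + 5.43*w - 5.03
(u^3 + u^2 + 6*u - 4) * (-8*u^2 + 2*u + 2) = -8*u^5 - 6*u^4 - 44*u^3 + 46*u^2 + 4*u - 8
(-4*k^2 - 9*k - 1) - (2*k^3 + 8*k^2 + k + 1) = -2*k^3 - 12*k^2 - 10*k - 2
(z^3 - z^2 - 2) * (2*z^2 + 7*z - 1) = 2*z^5 + 5*z^4 - 8*z^3 - 3*z^2 - 14*z + 2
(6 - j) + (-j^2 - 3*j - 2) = -j^2 - 4*j + 4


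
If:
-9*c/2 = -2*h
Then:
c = 4*h/9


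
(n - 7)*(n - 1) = n^2 - 8*n + 7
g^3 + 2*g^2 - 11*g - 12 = (g - 3)*(g + 1)*(g + 4)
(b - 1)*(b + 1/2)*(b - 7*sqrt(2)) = b^3 - 7*sqrt(2)*b^2 - b^2/2 - b/2 + 7*sqrt(2)*b/2 + 7*sqrt(2)/2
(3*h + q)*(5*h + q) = 15*h^2 + 8*h*q + q^2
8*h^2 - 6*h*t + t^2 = (-4*h + t)*(-2*h + t)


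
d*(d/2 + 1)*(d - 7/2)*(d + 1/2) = d^4/2 - d^3/2 - 31*d^2/8 - 7*d/4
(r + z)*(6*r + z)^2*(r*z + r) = 36*r^4*z + 36*r^4 + 48*r^3*z^2 + 48*r^3*z + 13*r^2*z^3 + 13*r^2*z^2 + r*z^4 + r*z^3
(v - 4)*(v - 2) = v^2 - 6*v + 8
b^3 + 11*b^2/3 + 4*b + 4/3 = (b + 2/3)*(b + 1)*(b + 2)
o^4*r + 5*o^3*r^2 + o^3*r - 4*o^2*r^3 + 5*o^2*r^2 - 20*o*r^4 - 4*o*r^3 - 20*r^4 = (o - 2*r)*(o + 2*r)*(o + 5*r)*(o*r + r)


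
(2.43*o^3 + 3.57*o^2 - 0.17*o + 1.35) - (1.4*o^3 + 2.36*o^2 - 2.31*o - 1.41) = 1.03*o^3 + 1.21*o^2 + 2.14*o + 2.76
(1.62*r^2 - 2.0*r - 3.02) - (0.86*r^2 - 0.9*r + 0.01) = 0.76*r^2 - 1.1*r - 3.03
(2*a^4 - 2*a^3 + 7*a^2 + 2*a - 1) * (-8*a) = -16*a^5 + 16*a^4 - 56*a^3 - 16*a^2 + 8*a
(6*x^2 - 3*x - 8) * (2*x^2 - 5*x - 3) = 12*x^4 - 36*x^3 - 19*x^2 + 49*x + 24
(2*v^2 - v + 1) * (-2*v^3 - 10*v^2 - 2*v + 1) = -4*v^5 - 18*v^4 + 4*v^3 - 6*v^2 - 3*v + 1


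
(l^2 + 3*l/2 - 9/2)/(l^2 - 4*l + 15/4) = 2*(l + 3)/(2*l - 5)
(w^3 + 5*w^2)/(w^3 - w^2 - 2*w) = w*(w + 5)/(w^2 - w - 2)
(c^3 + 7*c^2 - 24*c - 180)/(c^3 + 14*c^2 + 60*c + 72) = (c - 5)/(c + 2)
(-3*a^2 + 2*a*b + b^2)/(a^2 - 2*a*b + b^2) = (-3*a - b)/(a - b)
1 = 1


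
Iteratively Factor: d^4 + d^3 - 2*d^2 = (d)*(d^3 + d^2 - 2*d) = d^2*(d^2 + d - 2) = d^2*(d + 2)*(d - 1)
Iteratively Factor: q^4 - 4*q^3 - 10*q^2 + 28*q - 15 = (q + 3)*(q^3 - 7*q^2 + 11*q - 5) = (q - 5)*(q + 3)*(q^2 - 2*q + 1) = (q - 5)*(q - 1)*(q + 3)*(q - 1)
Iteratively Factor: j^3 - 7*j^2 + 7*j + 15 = (j - 5)*(j^2 - 2*j - 3) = (j - 5)*(j + 1)*(j - 3)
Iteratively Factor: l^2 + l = (l + 1)*(l)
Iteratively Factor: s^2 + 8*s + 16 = (s + 4)*(s + 4)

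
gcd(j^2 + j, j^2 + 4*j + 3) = j + 1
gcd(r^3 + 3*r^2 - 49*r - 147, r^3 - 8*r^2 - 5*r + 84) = r^2 - 4*r - 21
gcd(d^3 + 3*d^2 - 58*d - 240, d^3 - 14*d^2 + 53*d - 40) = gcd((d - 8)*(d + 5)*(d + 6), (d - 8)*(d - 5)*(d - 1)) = d - 8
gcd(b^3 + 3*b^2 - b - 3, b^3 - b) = b^2 - 1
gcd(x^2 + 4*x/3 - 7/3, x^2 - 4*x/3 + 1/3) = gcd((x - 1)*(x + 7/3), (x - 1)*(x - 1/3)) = x - 1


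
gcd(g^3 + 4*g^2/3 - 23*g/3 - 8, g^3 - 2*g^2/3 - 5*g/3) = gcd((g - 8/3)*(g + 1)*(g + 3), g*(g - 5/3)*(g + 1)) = g + 1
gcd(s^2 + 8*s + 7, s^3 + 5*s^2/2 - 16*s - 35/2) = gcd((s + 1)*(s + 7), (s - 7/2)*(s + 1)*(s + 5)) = s + 1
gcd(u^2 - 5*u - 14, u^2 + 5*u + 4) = 1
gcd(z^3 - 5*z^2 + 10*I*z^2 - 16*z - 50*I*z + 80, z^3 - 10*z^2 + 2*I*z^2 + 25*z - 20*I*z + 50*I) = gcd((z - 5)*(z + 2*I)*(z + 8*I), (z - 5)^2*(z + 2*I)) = z^2 + z*(-5 + 2*I) - 10*I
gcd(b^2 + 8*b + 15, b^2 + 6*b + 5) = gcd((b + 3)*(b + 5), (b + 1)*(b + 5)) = b + 5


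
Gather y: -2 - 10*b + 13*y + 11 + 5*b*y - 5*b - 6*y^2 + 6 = -15*b - 6*y^2 + y*(5*b + 13) + 15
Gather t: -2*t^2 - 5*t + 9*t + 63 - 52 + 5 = -2*t^2 + 4*t + 16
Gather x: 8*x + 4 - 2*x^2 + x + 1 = -2*x^2 + 9*x + 5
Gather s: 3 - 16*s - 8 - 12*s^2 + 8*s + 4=-12*s^2 - 8*s - 1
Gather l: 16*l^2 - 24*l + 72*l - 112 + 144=16*l^2 + 48*l + 32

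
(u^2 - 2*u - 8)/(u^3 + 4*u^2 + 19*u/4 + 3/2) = 4*(u - 4)/(4*u^2 + 8*u + 3)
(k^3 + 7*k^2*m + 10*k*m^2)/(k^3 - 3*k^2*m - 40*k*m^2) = (k + 2*m)/(k - 8*m)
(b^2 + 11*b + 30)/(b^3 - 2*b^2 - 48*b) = (b + 5)/(b*(b - 8))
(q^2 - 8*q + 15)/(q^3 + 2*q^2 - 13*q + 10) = (q^2 - 8*q + 15)/(q^3 + 2*q^2 - 13*q + 10)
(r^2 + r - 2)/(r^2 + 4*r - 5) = (r + 2)/(r + 5)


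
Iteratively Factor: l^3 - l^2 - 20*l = (l - 5)*(l^2 + 4*l) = l*(l - 5)*(l + 4)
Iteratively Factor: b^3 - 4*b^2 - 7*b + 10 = (b - 1)*(b^2 - 3*b - 10) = (b - 5)*(b - 1)*(b + 2)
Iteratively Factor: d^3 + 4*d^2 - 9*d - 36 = (d - 3)*(d^2 + 7*d + 12) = (d - 3)*(d + 3)*(d + 4)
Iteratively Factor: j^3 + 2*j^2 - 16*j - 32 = (j - 4)*(j^2 + 6*j + 8) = (j - 4)*(j + 4)*(j + 2)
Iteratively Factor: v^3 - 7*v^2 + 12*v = (v)*(v^2 - 7*v + 12) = v*(v - 3)*(v - 4)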